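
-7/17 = -0.41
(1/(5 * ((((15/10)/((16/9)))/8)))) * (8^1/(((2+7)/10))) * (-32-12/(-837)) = -36552704/67797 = -539.15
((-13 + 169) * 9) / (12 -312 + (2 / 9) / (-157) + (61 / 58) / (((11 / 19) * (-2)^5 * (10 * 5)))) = -4.68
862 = 862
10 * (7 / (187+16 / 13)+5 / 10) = 13145 / 2447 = 5.37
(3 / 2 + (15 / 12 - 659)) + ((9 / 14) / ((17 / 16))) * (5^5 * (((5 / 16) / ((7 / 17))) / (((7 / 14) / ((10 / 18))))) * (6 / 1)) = 1746375 / 196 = 8910.08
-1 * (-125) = 125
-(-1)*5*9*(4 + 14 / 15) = 222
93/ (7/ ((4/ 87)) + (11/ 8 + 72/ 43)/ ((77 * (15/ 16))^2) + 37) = 21339063900/ 43423982047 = 0.49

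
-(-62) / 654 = 31 / 327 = 0.09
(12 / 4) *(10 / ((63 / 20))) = 200 / 21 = 9.52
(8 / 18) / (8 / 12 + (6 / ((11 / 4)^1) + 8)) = 22 / 537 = 0.04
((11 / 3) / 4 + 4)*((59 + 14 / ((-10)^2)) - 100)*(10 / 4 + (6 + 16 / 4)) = -40179 / 16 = -2511.19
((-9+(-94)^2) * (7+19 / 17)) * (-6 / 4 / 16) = -1827189 / 272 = -6717.61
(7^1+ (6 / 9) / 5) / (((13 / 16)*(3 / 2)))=5.85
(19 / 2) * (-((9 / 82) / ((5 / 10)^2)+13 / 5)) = -11837 / 410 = -28.87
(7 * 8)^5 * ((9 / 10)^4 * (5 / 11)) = 225834448896 / 1375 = 164243235.56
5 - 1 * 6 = -1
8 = 8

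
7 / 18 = 0.39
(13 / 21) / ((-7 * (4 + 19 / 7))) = -0.01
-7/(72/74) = -259/36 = -7.19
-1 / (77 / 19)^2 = -361 / 5929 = -0.06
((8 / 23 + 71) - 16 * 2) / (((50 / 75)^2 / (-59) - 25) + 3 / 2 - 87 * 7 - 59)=-961110 / 16890763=-0.06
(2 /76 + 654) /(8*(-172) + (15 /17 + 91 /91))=-422501 /887680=-0.48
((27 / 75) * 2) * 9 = 162 / 25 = 6.48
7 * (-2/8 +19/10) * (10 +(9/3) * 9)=8547/20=427.35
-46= -46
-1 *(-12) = 12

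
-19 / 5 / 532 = -1 / 140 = -0.01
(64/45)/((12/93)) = 11.02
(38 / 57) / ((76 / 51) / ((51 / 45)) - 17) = -578 / 13599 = -0.04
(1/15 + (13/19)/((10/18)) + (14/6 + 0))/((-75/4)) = -92/475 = -0.19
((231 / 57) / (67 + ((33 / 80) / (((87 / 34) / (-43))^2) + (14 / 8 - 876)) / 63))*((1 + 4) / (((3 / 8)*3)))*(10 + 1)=3090675 / 857527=3.60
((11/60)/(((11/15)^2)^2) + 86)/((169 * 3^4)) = 461239/72880236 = 0.01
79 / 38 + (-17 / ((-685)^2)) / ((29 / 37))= 1074970573 / 517085950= 2.08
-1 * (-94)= 94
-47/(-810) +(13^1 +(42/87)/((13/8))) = 4078249/305370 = 13.36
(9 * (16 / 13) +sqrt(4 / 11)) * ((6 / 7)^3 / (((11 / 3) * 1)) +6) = 46572 * sqrt(11) / 41503 +3353184 / 49049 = 72.09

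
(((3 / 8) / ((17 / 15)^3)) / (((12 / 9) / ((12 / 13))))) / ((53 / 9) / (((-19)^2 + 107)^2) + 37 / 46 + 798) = 39725214750 / 177930029350427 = 0.00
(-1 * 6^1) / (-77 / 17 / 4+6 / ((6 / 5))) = -408 / 263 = -1.55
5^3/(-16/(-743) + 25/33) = 3064875/19103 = 160.44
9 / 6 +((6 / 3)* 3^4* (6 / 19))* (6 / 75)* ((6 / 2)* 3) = 36417 / 950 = 38.33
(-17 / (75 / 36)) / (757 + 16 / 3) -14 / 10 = -80657 / 57175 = -1.41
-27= -27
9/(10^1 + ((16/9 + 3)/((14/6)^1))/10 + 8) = 1890/3823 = 0.49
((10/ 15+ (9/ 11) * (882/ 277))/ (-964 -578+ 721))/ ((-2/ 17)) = 0.03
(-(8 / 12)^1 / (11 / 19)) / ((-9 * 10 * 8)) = 19 / 11880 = 0.00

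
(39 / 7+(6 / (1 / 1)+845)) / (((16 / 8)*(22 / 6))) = 8994 / 77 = 116.81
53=53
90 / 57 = 30 / 19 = 1.58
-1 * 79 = -79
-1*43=-43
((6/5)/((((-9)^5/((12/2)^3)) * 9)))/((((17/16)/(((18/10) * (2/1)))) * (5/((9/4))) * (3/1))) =-128/516375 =-0.00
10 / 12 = 5 / 6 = 0.83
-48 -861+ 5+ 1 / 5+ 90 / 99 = -49659 / 55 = -902.89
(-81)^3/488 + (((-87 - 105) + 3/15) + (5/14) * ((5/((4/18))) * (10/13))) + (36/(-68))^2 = -81774918163/64169560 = -1274.36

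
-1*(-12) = 12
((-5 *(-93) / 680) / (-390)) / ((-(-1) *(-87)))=0.00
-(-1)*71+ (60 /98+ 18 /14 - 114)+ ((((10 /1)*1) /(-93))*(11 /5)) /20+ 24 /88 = -20472439 /501270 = -40.84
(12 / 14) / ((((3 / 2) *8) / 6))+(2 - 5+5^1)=17 / 7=2.43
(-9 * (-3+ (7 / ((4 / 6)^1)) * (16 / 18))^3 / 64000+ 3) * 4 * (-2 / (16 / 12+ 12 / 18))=-569141 / 48000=-11.86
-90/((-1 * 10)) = 9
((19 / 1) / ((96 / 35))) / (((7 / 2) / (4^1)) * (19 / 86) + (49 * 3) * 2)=817 / 34698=0.02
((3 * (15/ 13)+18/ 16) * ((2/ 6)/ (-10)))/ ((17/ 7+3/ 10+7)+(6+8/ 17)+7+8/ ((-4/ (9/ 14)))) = -18921/ 2712008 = -0.01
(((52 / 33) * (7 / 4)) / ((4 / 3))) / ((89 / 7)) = 637 / 3916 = 0.16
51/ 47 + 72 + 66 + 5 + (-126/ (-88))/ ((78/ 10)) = 3878519/ 26884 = 144.27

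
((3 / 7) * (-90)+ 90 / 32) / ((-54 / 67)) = 29815 / 672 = 44.37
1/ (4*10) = 1/ 40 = 0.02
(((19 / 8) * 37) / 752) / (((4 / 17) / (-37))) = -442187 / 24064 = -18.38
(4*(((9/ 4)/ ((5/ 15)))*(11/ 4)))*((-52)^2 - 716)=147609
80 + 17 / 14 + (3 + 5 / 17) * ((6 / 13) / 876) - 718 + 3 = -143147717 / 225862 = -633.78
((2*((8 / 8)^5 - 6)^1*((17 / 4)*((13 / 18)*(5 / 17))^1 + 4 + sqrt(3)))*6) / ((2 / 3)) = -1765 / 4 - 90*sqrt(3) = -597.13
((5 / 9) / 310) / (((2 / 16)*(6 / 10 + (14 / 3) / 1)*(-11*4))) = -5 / 80817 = -0.00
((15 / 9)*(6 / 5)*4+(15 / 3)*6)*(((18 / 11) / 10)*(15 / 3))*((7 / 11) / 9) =266 / 121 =2.20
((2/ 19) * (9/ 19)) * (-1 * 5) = -90/ 361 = -0.25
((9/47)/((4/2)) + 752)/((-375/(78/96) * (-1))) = 1.63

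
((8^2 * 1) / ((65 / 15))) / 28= 0.53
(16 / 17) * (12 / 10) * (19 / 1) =21.46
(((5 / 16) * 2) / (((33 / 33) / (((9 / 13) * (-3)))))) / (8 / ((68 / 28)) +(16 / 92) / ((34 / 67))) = -5865 / 16432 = -0.36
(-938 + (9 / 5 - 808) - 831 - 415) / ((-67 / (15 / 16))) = 44853 / 1072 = 41.84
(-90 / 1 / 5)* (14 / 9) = -28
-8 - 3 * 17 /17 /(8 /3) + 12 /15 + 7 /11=-3383 /440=-7.69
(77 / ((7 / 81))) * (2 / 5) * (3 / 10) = 2673 / 25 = 106.92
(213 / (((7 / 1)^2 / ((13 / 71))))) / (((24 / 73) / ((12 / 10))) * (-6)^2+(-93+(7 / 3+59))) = -8541 / 233975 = -0.04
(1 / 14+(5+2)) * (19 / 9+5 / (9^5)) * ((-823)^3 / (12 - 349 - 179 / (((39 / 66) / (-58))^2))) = 64593669550177196 / 13387741488639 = 4824.84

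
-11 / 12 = -0.92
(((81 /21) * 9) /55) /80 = 0.01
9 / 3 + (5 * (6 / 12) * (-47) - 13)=-255 / 2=-127.50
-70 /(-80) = 0.88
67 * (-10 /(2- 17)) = 134 /3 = 44.67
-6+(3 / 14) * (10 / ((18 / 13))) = -187 / 42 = -4.45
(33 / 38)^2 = 1089 / 1444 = 0.75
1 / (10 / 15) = 3 / 2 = 1.50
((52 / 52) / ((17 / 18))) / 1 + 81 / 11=1575 / 187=8.42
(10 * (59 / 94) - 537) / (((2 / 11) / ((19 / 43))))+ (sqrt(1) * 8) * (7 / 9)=-23346656 / 18189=-1283.56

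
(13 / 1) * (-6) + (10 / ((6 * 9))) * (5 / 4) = -8399 / 108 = -77.77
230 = 230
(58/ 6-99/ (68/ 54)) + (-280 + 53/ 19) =-670861/ 1938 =-346.16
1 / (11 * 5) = 1 / 55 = 0.02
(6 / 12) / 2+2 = 9 / 4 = 2.25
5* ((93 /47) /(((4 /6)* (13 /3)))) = 4185 /1222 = 3.42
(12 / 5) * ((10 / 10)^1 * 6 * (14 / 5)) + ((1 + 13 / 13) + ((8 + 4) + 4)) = 1458 / 25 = 58.32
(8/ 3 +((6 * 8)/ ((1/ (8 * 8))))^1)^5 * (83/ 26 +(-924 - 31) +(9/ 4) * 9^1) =-269543166113664319250432/ 1053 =-255976416062359277540.77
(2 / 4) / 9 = 1 / 18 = 0.06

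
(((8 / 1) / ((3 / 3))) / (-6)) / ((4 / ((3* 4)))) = -4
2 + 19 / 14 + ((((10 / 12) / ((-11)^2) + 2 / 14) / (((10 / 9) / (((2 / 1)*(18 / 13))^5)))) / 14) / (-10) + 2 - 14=-968573177251 / 110069809850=-8.80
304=304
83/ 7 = 11.86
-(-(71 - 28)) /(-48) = -43 /48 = -0.90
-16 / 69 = -0.23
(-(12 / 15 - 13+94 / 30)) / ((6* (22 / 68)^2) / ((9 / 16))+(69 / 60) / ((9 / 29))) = 471648 / 250843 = 1.88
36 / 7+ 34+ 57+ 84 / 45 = 10291 / 105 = 98.01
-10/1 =-10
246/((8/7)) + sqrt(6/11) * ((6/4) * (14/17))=21 * sqrt(66)/187 + 861/4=216.16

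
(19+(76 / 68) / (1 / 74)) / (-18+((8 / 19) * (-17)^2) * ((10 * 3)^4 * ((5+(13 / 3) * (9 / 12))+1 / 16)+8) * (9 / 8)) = 2527 / 22901456619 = 0.00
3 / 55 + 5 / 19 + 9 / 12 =4463 / 4180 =1.07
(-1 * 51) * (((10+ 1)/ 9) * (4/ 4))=-187/ 3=-62.33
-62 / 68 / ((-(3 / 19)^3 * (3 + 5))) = 212629 / 7344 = 28.95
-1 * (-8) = 8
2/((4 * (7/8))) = 4/7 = 0.57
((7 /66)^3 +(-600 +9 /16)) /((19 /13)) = -4480724053 /10924848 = -410.14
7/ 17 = 0.41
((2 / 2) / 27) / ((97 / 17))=17 / 2619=0.01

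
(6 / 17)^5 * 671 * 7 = 36523872 / 1419857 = 25.72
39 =39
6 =6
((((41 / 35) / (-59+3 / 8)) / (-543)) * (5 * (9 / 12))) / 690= 41 / 205006935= 0.00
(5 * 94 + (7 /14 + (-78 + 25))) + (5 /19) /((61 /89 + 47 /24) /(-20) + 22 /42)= 620318805 /1483406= 418.17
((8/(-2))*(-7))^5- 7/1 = 17210361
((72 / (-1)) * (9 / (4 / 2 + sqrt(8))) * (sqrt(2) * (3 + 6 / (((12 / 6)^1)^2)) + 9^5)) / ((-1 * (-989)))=19128960 / 989-19130418 * sqrt(2) / 989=-8013.69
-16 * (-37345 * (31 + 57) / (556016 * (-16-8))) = -410795 / 104253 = -3.94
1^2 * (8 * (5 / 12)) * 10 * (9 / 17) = 300 / 17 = 17.65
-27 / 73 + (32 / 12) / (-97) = -8441 / 21243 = -0.40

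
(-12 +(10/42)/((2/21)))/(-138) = 0.07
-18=-18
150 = 150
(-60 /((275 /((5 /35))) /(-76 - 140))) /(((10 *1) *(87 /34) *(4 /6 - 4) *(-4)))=5508 /279125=0.02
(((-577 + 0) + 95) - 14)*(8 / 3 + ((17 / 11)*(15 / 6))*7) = -486328 / 33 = -14737.21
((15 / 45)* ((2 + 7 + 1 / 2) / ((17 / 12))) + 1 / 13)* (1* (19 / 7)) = 6.28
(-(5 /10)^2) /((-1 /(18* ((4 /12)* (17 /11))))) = 51 /22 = 2.32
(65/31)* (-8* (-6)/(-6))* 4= -2080/31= -67.10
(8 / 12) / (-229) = -2 / 687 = -0.00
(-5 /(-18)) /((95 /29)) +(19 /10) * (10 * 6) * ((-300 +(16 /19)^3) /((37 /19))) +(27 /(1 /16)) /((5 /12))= -54912761 /3330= -16490.32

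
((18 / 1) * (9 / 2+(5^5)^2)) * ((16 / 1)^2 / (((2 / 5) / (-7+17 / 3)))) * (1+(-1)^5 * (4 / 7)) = -450000207360 / 7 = -64285743908.57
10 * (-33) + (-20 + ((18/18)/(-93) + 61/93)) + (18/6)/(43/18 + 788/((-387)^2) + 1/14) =-27896653311/80131001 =-348.14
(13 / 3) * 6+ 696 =722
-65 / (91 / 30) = -150 / 7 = -21.43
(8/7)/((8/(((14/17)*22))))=44/17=2.59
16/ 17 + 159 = 2719/ 17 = 159.94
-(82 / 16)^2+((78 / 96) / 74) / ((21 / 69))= -434781 / 16576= -26.23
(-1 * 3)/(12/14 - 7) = 21/43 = 0.49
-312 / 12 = -26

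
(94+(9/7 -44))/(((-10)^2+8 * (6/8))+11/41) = 14719/30499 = 0.48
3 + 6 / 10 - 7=-17 / 5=-3.40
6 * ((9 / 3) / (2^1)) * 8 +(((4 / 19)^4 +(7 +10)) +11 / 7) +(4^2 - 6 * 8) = 53433402 / 912247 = 58.57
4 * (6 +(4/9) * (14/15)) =3464/135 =25.66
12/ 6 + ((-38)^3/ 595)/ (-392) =65169/ 29155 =2.24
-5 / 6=-0.83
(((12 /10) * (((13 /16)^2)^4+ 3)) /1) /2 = 41101897827 /21474836480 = 1.91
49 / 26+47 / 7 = 1565 / 182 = 8.60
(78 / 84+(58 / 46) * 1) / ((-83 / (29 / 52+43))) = -1596825 / 1389752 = -1.15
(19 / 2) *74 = 703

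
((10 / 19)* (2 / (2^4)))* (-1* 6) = -15 / 38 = -0.39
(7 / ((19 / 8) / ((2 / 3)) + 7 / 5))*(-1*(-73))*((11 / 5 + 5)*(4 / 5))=1177344 / 1985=593.12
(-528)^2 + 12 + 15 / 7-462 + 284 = 1950341 / 7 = 278620.14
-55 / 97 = -0.57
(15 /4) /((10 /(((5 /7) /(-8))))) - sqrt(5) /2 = -sqrt(5) /2 - 15 /448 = -1.15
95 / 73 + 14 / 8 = 891 / 292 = 3.05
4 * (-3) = -12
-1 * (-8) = 8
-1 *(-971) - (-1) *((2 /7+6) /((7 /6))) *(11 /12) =47821 /49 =975.94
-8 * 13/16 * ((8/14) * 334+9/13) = -17431/14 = -1245.07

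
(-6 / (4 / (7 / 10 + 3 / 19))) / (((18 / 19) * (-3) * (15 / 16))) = 326 / 675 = 0.48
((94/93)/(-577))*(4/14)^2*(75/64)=-1175/7011704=-0.00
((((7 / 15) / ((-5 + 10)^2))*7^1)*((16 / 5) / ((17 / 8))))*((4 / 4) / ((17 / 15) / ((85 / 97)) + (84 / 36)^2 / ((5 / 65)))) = 2352 / 861475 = 0.00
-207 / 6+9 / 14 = -237 / 7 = -33.86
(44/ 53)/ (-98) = -22/ 2597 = -0.01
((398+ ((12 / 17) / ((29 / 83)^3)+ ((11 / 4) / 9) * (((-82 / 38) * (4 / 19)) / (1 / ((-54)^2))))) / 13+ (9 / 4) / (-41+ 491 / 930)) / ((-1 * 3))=-0.23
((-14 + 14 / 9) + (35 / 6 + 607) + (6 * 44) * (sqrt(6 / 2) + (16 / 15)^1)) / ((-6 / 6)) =-79379 / 90 - 264 * sqrt(3) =-1339.25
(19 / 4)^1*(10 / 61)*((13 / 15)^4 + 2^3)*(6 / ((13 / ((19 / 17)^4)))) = 1073539958539 / 223533516375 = 4.80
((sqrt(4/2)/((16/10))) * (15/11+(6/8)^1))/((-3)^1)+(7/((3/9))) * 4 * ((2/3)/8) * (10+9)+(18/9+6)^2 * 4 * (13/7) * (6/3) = 7587/7-155 * sqrt(2)/352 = 1083.23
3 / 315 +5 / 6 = 59 / 70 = 0.84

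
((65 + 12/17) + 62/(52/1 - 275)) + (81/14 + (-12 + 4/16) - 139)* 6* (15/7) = -668137479/371518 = -1798.40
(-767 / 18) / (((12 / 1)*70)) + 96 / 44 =354443 / 166320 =2.13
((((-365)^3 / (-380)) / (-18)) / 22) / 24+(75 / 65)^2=-1481078425 / 122069376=-12.13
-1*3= -3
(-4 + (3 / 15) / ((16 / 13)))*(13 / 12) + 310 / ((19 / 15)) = 4388171 / 18240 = 240.58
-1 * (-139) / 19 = 139 / 19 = 7.32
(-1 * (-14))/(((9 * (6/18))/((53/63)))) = 106/27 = 3.93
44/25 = 1.76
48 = 48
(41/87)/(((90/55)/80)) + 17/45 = 23.42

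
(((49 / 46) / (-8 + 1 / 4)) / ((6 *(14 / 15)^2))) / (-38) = 75 / 108376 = 0.00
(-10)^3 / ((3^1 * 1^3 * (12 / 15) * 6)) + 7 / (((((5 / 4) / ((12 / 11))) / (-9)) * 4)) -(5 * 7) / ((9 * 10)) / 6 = -83.25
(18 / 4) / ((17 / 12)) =54 / 17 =3.18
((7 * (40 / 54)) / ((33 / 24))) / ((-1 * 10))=-112 / 297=-0.38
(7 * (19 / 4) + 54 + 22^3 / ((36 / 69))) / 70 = 245951 / 840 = 292.80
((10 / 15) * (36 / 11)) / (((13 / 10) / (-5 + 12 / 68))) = -19680 / 2431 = -8.10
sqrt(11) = 3.32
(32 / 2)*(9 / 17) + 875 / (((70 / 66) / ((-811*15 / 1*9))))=-1535526981 / 17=-90325116.53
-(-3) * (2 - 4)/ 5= -6/ 5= -1.20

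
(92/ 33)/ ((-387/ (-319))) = 2668/ 1161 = 2.30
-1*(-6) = 6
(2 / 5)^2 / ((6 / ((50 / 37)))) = 4 / 111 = 0.04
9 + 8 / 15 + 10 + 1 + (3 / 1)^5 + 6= 4043 / 15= 269.53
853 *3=2559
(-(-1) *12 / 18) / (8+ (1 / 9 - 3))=3 / 23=0.13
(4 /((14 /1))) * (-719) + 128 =-542 /7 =-77.43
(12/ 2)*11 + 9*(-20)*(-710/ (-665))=-16782/ 133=-126.18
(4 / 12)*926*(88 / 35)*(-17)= -1385296 / 105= -13193.30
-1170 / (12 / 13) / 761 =-2535 / 1522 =-1.67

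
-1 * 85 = -85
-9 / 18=-1 / 2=-0.50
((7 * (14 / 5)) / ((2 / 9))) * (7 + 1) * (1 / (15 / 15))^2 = 3528 / 5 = 705.60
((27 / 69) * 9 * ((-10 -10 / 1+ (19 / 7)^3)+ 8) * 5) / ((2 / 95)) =105536925 / 15778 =6688.87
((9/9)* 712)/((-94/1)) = -356/47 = -7.57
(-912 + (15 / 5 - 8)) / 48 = -917 / 48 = -19.10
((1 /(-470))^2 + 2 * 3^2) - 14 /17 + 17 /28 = 116869936 /6571775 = 17.78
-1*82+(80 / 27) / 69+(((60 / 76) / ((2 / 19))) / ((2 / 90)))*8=4877414 / 1863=2618.04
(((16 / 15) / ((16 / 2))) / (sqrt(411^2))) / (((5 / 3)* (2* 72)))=0.00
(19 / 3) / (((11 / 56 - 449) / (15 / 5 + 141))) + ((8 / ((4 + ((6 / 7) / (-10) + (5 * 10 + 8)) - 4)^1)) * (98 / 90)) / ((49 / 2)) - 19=-21.03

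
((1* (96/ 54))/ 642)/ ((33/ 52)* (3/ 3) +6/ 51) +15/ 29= 29022863/ 55714365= 0.52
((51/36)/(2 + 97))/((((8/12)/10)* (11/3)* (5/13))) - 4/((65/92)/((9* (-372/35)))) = 1789459703/3303300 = 541.72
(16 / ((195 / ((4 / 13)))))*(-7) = -448 / 2535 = -0.18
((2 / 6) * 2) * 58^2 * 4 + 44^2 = 32720 / 3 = 10906.67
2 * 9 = 18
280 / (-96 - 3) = -2.83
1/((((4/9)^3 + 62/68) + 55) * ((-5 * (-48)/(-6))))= -12393/27760100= -0.00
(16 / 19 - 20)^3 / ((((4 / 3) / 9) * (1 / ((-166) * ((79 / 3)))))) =1423055533536 / 6859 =207472741.44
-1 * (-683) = 683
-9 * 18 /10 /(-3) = 27 /5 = 5.40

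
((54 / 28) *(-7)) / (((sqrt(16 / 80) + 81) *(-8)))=10935 / 524864 - 27 *sqrt(5) / 524864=0.02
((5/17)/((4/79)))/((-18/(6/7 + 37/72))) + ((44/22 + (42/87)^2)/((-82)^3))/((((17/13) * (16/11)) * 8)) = -126564805832219/286054976245248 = -0.44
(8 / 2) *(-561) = -2244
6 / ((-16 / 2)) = -3 / 4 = -0.75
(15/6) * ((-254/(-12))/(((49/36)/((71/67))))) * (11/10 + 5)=251.31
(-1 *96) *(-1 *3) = 288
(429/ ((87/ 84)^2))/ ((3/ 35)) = 3923920/ 841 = 4665.78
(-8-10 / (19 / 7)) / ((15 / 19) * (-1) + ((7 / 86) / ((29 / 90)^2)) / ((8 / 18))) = -5352124 / 446345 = -11.99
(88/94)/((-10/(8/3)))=-176/705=-0.25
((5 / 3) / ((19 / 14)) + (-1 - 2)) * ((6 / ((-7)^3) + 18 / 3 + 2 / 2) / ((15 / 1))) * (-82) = 3967078 / 58653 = 67.64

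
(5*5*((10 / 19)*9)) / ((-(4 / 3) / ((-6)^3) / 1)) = 364500 / 19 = 19184.21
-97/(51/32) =-3104/51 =-60.86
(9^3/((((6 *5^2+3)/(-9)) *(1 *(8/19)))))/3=-4617/136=-33.95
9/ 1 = 9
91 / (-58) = -1.57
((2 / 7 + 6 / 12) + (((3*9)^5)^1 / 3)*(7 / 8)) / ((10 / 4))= 46873105 / 28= 1674039.46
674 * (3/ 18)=337/ 3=112.33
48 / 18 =8 / 3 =2.67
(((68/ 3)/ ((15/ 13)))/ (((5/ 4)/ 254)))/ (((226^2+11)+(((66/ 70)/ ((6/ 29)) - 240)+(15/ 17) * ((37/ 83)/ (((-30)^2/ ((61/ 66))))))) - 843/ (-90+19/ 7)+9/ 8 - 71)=238487111454592/ 3034527890619545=0.08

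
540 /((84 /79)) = 3555 /7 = 507.86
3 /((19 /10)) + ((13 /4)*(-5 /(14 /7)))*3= -3465 /152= -22.80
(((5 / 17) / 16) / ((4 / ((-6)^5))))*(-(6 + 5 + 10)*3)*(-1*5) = -382725 / 34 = -11256.62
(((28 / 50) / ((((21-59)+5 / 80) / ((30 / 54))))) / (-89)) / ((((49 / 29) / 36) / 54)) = 200448 / 1890805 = 0.11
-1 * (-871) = 871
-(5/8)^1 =-5/8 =-0.62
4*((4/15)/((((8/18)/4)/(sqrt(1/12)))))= 8*sqrt(3)/5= 2.77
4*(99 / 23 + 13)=1592 / 23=69.22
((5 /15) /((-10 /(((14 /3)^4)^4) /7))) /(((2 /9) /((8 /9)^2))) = -41975197623.01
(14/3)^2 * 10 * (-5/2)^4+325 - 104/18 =52957/6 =8826.17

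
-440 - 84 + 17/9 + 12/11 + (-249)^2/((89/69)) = 418938122/8811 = 47547.17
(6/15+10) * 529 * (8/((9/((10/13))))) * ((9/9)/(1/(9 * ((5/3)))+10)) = 169280/453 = 373.69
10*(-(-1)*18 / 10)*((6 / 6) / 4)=4.50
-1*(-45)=45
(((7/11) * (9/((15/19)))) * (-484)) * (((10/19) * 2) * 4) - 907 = -15691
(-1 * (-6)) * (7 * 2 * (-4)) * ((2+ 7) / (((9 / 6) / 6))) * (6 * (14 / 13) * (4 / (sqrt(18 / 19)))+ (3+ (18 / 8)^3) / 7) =-677376 * sqrt(38) / 13 - 24867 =-346069.01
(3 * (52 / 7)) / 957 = 52 / 2233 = 0.02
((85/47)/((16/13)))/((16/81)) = 89505/12032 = 7.44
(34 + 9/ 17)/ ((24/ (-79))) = -46373/ 408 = -113.66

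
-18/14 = -1.29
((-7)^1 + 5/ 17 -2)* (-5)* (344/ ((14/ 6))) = 763680/ 119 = 6417.48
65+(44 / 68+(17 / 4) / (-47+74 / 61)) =12450323 / 189924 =65.55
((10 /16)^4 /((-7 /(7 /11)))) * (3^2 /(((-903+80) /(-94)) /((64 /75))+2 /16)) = -264375 /21991904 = -0.01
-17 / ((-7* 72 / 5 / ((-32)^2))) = 10880 / 63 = 172.70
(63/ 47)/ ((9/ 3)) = 21/ 47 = 0.45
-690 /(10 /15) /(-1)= 1035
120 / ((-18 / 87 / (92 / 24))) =-6670 / 3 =-2223.33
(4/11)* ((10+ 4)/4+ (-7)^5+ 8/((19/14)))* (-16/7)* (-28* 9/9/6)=-40851776/627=-65154.35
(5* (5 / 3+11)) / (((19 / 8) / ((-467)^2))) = 17447120 / 3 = 5815706.67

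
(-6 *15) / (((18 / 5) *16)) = -25 / 16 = -1.56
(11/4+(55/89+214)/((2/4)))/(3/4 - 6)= -153787/1869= -82.28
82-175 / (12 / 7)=-241 / 12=-20.08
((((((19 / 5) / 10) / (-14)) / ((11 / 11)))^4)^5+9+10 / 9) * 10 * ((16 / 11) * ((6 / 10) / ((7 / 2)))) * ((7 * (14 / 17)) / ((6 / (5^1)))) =72610962330826920910000000000000338309761117913623740200409 / 599510643655718739656250000000000000000000000000000000000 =121.12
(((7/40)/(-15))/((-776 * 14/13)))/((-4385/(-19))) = 247/4083312000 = 0.00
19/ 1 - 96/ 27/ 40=851/ 45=18.91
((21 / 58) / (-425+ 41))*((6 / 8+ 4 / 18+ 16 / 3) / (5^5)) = -1589 / 835200000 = -0.00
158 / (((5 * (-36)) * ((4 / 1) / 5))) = -79 / 72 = -1.10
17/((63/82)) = 1394/63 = 22.13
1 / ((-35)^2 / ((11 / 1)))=11 / 1225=0.01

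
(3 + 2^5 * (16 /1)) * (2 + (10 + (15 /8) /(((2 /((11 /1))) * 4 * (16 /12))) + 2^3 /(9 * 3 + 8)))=13069979 /1792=7293.52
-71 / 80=-0.89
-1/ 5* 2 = -2/ 5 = -0.40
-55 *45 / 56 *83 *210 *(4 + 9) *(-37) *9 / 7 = 13339272375 / 28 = 476402584.82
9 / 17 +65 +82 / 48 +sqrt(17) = sqrt(17) +27433 / 408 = 71.36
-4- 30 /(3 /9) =-94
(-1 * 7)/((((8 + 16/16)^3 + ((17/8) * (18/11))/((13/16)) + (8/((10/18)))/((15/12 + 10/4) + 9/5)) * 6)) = -37037/23361066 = -0.00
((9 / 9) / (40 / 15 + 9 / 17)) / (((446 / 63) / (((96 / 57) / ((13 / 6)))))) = 308448 / 8978203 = 0.03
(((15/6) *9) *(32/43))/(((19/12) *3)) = 2880/817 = 3.53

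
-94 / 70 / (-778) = 47 / 27230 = 0.00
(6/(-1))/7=-6/7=-0.86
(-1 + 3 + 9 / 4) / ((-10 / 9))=-153 / 40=-3.82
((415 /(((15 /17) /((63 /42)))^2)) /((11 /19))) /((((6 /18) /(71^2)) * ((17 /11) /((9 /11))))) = 3648892563 /220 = 16585875.29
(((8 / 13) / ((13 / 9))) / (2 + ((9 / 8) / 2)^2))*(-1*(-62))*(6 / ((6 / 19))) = 216.66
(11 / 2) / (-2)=-11 / 4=-2.75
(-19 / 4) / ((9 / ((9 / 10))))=-19 / 40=-0.48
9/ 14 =0.64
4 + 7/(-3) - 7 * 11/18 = -47/18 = -2.61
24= 24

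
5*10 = 50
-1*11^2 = -121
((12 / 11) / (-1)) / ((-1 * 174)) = 2 / 319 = 0.01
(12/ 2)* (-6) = -36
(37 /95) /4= 37 /380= 0.10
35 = 35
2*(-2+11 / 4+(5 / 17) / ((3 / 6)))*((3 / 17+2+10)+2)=21931 / 578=37.94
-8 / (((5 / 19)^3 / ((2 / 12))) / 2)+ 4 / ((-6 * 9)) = -494098 / 3375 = -146.40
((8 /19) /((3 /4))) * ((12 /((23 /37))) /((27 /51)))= 80512 /3933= 20.47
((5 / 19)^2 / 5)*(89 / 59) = 445 / 21299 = 0.02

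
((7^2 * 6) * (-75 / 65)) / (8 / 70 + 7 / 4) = -68600 / 377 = -181.96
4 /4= 1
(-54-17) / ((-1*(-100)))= -0.71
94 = 94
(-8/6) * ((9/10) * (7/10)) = -21/25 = -0.84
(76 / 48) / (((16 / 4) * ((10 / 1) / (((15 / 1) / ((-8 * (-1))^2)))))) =19 / 2048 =0.01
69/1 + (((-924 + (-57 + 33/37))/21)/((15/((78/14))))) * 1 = 468341/9065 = 51.66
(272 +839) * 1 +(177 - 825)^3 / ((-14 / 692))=94145843809 / 7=13449406258.43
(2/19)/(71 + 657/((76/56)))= 2/10547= 0.00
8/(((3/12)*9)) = 32/9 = 3.56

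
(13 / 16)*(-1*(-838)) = 5447 / 8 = 680.88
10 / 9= 1.11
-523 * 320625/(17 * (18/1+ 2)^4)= -268299/4352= -61.65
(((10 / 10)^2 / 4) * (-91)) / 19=-91 / 76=-1.20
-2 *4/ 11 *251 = -2008/ 11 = -182.55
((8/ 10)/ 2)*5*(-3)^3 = -54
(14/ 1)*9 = 126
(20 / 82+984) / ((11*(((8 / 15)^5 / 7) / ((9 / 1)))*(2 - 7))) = -26126.84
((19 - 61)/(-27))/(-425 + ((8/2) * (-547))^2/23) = 322/42998121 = 0.00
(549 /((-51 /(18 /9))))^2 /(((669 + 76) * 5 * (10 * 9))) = 7442 /5382625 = 0.00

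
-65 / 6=-10.83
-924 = -924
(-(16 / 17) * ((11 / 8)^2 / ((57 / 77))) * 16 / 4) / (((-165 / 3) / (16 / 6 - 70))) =-171094 / 14535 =-11.77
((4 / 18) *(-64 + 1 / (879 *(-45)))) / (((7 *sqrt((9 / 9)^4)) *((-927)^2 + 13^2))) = -2531521 / 1070919466785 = -0.00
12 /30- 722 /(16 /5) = -9009 /40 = -225.22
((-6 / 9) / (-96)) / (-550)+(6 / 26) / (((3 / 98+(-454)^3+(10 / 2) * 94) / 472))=-0.00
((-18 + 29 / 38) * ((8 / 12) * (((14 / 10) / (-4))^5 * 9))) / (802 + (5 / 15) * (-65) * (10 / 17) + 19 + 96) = 0.00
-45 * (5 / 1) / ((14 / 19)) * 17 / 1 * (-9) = 654075 / 14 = 46719.64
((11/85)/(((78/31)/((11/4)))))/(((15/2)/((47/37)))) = 176297/7359300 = 0.02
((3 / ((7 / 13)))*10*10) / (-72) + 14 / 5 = -4.94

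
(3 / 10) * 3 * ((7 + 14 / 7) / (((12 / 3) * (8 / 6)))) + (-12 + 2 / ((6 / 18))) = -717 / 160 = -4.48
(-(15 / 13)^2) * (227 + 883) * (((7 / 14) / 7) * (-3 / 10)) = 74925 / 2366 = 31.67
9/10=0.90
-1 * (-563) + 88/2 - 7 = 600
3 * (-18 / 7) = -54 / 7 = -7.71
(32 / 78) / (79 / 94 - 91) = -1504 / 330525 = -0.00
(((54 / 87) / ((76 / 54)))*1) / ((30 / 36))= 1458 / 2755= 0.53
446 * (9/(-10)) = -2007/5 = -401.40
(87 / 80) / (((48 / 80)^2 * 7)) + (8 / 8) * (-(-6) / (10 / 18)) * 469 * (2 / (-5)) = -17015447 / 8400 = -2025.65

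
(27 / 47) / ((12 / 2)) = 9 / 94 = 0.10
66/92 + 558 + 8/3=77471/138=561.38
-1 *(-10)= 10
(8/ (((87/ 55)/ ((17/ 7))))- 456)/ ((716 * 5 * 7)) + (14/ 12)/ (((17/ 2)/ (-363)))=-3232779547/ 64861545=-49.84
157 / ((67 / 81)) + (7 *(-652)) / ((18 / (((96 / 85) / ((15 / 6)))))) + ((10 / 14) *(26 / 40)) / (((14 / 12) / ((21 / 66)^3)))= 136934431889 / 1819210800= 75.27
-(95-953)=858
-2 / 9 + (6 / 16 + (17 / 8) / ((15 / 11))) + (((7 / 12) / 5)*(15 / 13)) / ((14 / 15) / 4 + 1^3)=78799 / 43290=1.82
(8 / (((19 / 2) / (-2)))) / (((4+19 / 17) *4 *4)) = -34 / 1653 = -0.02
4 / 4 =1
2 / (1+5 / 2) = 4 / 7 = 0.57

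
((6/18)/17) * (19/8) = 19/408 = 0.05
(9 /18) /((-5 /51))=-51 /10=-5.10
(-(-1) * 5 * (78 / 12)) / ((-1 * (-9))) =65 / 18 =3.61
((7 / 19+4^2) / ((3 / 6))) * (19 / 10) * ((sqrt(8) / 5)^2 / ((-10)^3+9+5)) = -0.02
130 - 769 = -639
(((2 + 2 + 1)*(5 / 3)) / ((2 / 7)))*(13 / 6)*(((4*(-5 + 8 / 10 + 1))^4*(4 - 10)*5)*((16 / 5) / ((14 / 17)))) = -14831058944 / 75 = -197747452.59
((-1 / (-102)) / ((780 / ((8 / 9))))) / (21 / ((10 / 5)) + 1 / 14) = 7 / 6623370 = 0.00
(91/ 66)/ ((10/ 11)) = 91/ 60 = 1.52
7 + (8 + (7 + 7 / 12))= 22.58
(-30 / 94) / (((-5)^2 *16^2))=-3 / 60160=-0.00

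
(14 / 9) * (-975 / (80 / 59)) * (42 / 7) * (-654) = 8778315 / 2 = 4389157.50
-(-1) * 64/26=32/13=2.46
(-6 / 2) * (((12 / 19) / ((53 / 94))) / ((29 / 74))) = -250416 / 29203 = -8.58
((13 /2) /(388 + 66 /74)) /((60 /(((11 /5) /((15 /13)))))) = 68783 /129501000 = 0.00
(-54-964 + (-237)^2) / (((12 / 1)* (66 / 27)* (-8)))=-165453 / 704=-235.02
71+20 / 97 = 6907 / 97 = 71.21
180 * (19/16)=855/4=213.75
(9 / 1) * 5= 45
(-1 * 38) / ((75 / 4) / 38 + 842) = -0.05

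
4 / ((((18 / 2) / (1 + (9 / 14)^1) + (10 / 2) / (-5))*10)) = 46 / 515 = 0.09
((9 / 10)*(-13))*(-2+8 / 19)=351 / 19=18.47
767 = 767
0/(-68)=0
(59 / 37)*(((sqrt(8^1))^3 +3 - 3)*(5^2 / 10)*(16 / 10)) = 3776*sqrt(2) / 37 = 144.33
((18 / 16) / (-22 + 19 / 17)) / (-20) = 153 / 56800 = 0.00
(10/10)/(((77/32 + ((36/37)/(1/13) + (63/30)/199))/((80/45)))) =18849280/159734763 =0.12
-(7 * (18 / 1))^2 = -15876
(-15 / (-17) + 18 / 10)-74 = -6062 / 85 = -71.32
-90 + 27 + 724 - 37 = 624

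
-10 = -10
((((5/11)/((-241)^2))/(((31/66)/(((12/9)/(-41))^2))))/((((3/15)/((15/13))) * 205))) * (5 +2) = 5600/1613209242203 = 0.00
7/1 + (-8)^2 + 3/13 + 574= 645.23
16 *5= 80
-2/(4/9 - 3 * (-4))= -9/56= -0.16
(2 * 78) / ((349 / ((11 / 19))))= 0.26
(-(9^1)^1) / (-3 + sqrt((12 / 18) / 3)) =27 * sqrt(2) / 79 + 243 / 79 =3.56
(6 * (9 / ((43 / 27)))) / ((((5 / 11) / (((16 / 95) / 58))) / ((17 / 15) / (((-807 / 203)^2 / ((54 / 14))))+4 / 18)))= 23156320176 / 214306146625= 0.11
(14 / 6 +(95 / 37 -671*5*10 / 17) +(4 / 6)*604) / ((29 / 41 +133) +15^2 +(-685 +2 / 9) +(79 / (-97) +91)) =17627873535 / 2655332306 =6.64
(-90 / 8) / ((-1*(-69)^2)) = 5 / 2116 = 0.00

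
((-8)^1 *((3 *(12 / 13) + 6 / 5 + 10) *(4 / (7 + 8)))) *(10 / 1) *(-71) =4125952 / 195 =21158.73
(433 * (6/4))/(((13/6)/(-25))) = -97425/13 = -7494.23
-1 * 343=-343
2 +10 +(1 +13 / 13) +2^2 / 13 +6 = 264 / 13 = 20.31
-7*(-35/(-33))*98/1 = -24010/33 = -727.58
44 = 44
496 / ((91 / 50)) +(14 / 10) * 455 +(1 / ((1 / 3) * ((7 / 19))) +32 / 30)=1254076 / 1365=918.74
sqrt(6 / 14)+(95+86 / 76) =96.79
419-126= 293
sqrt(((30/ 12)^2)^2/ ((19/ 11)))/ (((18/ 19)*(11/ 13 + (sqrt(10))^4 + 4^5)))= 325*sqrt(209)/ 1052856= 0.00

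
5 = 5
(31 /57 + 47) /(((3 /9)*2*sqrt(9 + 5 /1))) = 1355*sqrt(14) /266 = 19.06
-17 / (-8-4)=17 / 12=1.42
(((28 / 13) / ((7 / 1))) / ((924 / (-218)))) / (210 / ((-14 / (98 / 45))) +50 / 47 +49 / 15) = 51230 / 19996977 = 0.00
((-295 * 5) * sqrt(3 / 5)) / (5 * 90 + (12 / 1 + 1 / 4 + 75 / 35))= -8260 * sqrt(15) / 13003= -2.46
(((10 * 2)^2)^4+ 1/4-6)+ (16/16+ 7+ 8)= 102400000041/4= 25600000010.25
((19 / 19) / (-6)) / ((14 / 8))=-2 / 21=-0.10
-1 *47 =-47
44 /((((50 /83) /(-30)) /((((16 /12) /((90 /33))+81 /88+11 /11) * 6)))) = -31676.12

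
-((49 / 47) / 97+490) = -2233959 / 4559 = -490.01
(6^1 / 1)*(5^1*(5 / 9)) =50 / 3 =16.67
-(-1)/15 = 1/15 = 0.07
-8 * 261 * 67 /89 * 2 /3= -93264 /89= -1047.91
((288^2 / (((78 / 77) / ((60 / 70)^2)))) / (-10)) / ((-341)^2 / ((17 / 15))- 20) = -46531584 / 793463125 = -0.06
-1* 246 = -246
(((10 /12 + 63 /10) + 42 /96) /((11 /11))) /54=1817 /12960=0.14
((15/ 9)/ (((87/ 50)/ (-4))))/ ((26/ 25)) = -12500/ 3393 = -3.68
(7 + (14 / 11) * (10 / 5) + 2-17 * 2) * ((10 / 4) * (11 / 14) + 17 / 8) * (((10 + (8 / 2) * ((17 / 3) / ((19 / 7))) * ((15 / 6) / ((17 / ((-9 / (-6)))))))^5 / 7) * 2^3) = -1716688212890625 / 70243019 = -24439271.51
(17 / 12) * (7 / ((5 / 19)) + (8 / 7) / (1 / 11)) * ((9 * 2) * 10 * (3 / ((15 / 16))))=1118736 / 35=31963.89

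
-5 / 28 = -0.18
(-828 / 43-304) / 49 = -13900 / 2107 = -6.60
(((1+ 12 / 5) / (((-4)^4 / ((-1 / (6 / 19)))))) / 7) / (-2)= 323 / 107520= 0.00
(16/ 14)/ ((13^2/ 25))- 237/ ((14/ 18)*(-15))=121159/ 5915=20.48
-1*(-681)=681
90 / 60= 3 / 2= 1.50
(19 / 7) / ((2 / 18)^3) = 13851 / 7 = 1978.71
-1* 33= -33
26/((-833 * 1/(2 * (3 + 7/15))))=-2704/12495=-0.22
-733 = -733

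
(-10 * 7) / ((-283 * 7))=10 / 283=0.04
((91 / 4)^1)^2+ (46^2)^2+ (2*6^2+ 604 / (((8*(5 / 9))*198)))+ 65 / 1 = 3940737899 / 880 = 4478111.25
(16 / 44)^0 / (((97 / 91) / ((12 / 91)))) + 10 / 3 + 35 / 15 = 1685 / 291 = 5.79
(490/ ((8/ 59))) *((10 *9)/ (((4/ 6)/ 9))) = 17562825/ 4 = 4390706.25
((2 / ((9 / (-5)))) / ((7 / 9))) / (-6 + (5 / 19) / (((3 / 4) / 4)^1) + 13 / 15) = 2850 / 7441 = 0.38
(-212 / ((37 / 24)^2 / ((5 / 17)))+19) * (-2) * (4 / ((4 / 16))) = 5387936 / 23273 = 231.51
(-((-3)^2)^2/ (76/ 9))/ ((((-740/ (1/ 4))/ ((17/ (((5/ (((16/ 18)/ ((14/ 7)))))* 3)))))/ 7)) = 3213/ 281200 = 0.01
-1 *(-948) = 948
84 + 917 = 1001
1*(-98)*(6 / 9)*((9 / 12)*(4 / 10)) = -98 / 5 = -19.60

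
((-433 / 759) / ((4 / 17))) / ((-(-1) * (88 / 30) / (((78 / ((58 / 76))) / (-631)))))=27272505 / 203704468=0.13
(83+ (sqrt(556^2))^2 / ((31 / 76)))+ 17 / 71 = 1668281066 / 2201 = 757965.05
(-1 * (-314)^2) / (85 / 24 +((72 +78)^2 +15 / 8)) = -1183152 / 270065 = -4.38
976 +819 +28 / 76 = 34112 / 19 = 1795.37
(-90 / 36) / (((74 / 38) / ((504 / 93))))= -7980 / 1147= -6.96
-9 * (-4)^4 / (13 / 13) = -2304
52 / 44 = 13 / 11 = 1.18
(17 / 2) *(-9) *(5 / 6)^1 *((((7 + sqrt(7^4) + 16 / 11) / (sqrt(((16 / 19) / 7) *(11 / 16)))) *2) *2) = -161160 *sqrt(1463) / 121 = -50944.12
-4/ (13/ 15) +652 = 8416/ 13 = 647.38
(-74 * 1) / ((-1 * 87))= 74 / 87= 0.85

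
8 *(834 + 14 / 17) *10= 1135360 / 17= 66785.88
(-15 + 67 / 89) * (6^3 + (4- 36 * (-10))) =-735440 / 89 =-8263.37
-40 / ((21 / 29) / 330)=-127600 / 7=-18228.57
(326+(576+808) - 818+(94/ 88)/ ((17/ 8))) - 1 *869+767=147824/ 187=790.50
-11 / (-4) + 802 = 804.75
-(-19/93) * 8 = 152/93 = 1.63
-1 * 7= -7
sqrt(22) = 4.69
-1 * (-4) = 4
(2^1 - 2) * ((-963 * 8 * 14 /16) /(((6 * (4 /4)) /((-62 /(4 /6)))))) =0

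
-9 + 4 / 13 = -113 / 13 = -8.69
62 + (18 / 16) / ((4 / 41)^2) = 23065 / 128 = 180.20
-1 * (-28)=28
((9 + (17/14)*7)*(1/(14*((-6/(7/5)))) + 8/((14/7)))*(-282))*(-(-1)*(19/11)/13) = -1493989/572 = -2611.87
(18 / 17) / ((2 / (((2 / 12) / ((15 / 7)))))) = 0.04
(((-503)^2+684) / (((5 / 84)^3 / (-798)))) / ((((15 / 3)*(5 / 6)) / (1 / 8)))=-89993366239392 / 3125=-28797877196.61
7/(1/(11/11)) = 7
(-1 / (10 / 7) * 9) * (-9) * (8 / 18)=25.20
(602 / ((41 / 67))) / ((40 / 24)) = 121002 / 205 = 590.25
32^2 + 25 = 1049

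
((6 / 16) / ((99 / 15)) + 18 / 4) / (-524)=-401 / 46112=-0.01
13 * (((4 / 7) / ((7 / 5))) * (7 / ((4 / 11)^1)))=715 / 7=102.14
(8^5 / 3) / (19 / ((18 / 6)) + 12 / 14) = 229376 / 151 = 1519.05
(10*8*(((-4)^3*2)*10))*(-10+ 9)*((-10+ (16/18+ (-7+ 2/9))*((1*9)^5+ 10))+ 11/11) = -320533299200/9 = -35614811022.22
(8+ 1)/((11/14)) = 11.45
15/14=1.07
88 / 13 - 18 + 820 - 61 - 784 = -471 / 13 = -36.23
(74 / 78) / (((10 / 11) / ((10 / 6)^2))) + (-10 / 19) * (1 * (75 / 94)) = 1554005 / 626886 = 2.48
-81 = -81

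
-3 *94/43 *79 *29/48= -107677/344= -313.01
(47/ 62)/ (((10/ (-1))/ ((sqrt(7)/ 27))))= -47 * sqrt(7)/ 16740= -0.01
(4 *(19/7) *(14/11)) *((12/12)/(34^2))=0.01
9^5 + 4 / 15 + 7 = 885844 / 15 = 59056.27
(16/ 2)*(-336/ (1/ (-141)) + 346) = 381776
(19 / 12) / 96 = 19 / 1152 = 0.02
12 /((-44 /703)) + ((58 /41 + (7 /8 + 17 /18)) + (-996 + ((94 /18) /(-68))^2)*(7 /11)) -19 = -12919375613 /15356304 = -841.31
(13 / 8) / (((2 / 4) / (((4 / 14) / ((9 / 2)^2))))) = 26 / 567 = 0.05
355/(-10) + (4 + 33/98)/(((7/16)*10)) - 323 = -245251/686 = -357.51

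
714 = 714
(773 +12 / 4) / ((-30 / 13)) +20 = -4744 / 15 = -316.27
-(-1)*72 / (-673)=-72 / 673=-0.11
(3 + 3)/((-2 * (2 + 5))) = -3/7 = -0.43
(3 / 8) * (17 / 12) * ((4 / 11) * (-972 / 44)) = -4131 / 968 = -4.27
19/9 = 2.11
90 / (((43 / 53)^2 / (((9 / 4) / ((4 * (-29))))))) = -1137645 / 428968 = -2.65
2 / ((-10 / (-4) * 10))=2 / 25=0.08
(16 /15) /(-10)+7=6.89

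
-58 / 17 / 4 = -29 / 34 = -0.85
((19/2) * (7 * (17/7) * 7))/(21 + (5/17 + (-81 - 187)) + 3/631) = -24253747/5292726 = -4.58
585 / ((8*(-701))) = -585 / 5608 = -0.10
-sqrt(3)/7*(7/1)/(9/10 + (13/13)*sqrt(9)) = -10*sqrt(3)/39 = -0.44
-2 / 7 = -0.29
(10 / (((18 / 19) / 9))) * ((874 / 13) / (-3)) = -83030 / 39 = -2128.97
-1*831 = -831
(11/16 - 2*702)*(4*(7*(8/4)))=-157171/2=-78585.50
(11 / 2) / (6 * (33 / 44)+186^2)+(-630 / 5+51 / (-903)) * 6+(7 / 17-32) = -25364193376 / 32191047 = -787.93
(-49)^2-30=2371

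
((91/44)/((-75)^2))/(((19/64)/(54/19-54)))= -157248/2481875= -0.06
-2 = -2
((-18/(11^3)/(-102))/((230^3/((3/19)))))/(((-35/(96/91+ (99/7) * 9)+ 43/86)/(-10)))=-6183/81676645763350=-0.00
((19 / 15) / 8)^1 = 19 / 120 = 0.16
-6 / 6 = -1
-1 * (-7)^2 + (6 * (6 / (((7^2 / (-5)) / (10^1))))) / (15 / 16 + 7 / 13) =-1111507 / 15043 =-73.89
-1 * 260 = -260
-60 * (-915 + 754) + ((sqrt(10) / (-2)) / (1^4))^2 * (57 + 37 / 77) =754885 / 77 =9803.70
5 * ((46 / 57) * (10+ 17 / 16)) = 6785 / 152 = 44.64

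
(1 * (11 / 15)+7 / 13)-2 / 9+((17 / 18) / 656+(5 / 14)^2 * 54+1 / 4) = 102655699 / 12536160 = 8.19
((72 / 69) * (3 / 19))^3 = 373248 / 83453453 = 0.00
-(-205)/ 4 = 205/ 4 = 51.25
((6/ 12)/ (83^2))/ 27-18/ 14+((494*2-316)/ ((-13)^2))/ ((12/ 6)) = 309138169/ 440083098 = 0.70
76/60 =19/15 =1.27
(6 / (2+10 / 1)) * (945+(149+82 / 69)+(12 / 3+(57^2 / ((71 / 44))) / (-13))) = 30070024 / 63687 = 472.15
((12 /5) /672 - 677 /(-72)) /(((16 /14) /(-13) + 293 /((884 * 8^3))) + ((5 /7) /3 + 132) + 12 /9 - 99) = 1341077504 /4916459655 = 0.27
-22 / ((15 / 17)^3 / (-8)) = 864688 / 3375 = 256.20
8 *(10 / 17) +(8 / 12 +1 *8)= 13.37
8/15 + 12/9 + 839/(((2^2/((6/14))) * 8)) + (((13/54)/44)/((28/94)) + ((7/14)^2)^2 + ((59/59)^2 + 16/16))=5050853/332640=15.18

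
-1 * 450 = -450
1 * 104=104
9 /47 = 0.19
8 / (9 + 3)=2 / 3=0.67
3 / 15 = 1 / 5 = 0.20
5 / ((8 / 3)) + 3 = 39 / 8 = 4.88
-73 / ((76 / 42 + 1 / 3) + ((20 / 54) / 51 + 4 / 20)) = -3518235 / 113264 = -31.06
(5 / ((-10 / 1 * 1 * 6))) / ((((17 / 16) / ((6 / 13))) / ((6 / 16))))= -3 / 221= -0.01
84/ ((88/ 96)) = 1008/ 11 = 91.64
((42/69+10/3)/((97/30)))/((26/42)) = 57120/29003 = 1.97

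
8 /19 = 0.42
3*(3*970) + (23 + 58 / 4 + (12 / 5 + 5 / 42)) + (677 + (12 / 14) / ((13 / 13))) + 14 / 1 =993497 / 105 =9461.88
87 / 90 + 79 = 2399 / 30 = 79.97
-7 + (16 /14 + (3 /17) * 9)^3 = 22532012 /1685159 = 13.37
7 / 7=1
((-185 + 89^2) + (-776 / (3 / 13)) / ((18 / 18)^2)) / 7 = 13120 / 21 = 624.76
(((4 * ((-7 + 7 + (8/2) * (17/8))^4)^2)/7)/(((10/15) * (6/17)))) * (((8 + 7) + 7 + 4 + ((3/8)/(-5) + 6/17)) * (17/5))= 2119046765124893/358400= 5912518875.91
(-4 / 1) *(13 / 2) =-26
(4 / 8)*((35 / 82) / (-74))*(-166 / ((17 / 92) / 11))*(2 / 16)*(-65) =-47772725 / 206312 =-231.56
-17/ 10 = -1.70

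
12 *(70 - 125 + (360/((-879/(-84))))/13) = -2392980/3809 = -628.24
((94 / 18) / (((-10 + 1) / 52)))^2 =5973136 / 6561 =910.40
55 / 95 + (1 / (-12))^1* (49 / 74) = 0.52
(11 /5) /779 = 11 /3895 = 0.00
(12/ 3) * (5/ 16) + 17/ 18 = 79/ 36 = 2.19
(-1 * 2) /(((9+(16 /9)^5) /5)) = -590490 /1580017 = -0.37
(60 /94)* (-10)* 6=-1800 /47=-38.30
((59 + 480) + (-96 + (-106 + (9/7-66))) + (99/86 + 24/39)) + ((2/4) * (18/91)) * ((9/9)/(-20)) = 3063849/11180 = 274.05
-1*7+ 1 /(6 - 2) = -27 /4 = -6.75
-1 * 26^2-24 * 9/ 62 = -21064/ 31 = -679.48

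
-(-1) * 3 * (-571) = -1713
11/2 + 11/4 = 33/4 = 8.25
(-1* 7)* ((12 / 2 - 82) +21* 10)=-938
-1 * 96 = -96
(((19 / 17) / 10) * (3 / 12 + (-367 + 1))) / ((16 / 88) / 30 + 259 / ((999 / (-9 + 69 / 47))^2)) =-2024291591091 / 1029184216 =-1966.89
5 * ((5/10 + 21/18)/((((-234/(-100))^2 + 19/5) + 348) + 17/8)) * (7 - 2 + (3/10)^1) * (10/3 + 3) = 12587500/16173027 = 0.78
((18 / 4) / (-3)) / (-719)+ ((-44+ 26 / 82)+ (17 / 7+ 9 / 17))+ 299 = 1812072949 / 7016002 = 258.28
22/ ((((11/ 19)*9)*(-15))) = -38/ 135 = -0.28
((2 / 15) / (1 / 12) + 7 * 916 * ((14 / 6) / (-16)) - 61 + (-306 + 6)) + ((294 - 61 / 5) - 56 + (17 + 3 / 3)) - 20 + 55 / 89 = -5714149 / 5340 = -1070.07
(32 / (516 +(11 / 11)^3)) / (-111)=-32 / 57387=-0.00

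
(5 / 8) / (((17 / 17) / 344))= 215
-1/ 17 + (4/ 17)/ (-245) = -249/ 4165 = -0.06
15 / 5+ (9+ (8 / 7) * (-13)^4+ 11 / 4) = 914365 / 28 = 32655.89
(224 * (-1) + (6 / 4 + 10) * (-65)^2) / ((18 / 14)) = 677089 / 18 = 37616.06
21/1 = 21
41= 41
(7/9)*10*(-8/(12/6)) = -280/9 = -31.11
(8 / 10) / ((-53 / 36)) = -144 / 265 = -0.54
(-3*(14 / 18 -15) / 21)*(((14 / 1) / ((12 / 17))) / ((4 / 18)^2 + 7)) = 3264 / 571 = 5.72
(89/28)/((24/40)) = 445/84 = 5.30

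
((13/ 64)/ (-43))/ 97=-13/ 266944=-0.00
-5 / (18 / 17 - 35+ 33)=5.31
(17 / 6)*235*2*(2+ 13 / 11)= 139825 / 33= 4237.12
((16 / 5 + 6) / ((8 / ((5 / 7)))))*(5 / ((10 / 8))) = 23 / 7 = 3.29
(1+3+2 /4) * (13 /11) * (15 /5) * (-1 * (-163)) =57213 /22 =2600.59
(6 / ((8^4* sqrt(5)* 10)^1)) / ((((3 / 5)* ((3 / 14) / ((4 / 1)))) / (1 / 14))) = sqrt(5) / 15360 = 0.00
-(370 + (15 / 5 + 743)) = -1116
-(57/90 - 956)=28661/30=955.37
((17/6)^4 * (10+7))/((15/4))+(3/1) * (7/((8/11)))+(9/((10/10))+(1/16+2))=6455813/19440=332.09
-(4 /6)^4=-16 /81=-0.20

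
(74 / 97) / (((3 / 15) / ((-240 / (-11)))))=88800 / 1067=83.22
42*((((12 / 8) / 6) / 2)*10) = 105 / 2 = 52.50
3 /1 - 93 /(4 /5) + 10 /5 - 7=-473 /4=-118.25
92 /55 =1.67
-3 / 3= -1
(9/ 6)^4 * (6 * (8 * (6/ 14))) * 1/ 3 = 243/ 7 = 34.71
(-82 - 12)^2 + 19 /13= 8837.46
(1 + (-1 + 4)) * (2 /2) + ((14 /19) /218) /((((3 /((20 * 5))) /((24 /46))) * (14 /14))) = 193332 /47633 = 4.06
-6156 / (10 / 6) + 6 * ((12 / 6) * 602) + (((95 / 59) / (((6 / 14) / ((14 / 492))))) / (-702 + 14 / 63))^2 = 16481999229516092453 / 4668592575744320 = 3530.40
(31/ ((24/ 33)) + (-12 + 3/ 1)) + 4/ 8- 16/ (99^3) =264891499/ 7762392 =34.12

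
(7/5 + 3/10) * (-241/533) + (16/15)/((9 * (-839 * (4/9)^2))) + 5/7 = -1724717/31303090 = -0.06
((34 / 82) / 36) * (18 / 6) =17 / 492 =0.03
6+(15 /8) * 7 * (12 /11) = 447 /22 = 20.32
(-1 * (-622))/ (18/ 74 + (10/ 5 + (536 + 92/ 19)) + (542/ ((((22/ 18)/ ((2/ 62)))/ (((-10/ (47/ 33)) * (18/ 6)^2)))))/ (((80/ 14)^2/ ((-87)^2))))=-50967724960/ 17125308098739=-0.00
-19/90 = -0.21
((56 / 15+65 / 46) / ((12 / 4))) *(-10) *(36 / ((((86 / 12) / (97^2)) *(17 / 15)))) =-12028089240 / 16813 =-715404.11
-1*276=-276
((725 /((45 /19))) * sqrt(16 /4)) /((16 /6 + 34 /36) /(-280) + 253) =617120 /255011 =2.42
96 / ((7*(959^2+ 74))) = 32 / 2146095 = 0.00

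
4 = 4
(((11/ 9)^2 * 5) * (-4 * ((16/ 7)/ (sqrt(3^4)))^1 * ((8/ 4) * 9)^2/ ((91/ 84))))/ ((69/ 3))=-619520/ 6279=-98.67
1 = 1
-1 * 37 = -37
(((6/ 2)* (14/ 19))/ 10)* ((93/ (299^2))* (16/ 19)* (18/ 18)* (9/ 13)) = 281232/ 2097794465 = 0.00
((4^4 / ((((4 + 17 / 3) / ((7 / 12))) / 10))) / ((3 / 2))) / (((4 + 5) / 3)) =8960 / 261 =34.33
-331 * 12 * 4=-15888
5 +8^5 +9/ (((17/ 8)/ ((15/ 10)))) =557249/ 17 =32779.35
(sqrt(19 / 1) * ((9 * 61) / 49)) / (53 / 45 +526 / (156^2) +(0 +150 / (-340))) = 567819720 * sqrt(19) / 38426143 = 64.41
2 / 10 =1 / 5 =0.20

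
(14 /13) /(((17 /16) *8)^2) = 56 /3757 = 0.01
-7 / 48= -0.15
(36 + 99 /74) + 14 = 3799 /74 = 51.34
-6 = -6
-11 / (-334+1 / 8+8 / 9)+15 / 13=369921 / 311675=1.19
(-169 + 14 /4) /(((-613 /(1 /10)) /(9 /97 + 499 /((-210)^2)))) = 147395293 /52444602000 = 0.00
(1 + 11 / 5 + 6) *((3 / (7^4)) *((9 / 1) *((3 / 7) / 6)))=621 / 84035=0.01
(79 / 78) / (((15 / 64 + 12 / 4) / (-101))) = -255328 / 8073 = -31.63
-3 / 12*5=-5 / 4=-1.25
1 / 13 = 0.08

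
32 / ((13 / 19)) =608 / 13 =46.77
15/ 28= 0.54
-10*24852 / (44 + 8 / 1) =-62130 / 13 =-4779.23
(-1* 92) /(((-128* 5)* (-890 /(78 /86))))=-897 /6123200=-0.00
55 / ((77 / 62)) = 44.29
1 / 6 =0.17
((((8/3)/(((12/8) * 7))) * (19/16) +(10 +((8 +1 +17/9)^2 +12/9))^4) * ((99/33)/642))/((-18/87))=-2488222587665817887/386903928348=-6431112.24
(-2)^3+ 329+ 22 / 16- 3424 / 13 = 6135 / 104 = 58.99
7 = 7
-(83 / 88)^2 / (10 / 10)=-6889 / 7744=-0.89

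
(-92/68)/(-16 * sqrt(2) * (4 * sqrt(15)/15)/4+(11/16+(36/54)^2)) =2699280/57903683+2543616 * sqrt(30)/57903683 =0.29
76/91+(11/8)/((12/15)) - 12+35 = 74413/2912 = 25.55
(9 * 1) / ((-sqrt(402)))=-3 * sqrt(402) / 134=-0.45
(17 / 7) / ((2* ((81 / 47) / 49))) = 5593 / 162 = 34.52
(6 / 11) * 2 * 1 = 12 / 11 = 1.09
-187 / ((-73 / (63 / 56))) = 1683 / 584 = 2.88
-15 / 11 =-1.36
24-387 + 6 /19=-362.68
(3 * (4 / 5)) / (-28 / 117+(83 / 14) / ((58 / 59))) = 1140048 / 2751065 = 0.41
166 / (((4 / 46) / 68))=129812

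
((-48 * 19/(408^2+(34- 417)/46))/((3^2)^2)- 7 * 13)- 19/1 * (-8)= 12611000783/206737947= 61.00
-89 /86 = -1.03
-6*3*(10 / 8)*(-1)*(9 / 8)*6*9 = 10935 / 8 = 1366.88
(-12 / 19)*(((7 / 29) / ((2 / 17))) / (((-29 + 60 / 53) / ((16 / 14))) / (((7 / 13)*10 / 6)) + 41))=-1513680 / 16153667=-0.09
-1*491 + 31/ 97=-47596/ 97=-490.68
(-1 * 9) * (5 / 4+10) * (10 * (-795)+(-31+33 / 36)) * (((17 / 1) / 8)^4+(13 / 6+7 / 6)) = 1256244030135 / 65536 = 19168762.67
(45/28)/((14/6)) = 135/196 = 0.69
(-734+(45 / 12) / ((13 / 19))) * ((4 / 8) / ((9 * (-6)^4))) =-37883 / 1213056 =-0.03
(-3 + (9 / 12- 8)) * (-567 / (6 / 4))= 7749 / 2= 3874.50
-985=-985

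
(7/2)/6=7/12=0.58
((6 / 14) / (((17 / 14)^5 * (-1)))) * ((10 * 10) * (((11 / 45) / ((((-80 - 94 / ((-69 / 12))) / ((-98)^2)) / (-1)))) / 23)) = -20292099520 / 779501493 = -26.03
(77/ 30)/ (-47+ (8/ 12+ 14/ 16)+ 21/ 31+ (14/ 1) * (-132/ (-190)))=-0.07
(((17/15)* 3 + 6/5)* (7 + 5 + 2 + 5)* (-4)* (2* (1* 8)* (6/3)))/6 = -27968/15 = -1864.53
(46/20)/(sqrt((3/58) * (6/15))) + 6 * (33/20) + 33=23 * sqrt(435)/30 + 429/10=58.89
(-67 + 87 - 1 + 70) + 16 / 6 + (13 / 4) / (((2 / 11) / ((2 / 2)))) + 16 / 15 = 13273 / 120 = 110.61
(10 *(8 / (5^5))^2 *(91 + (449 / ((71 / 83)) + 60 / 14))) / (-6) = -6575488 / 970703125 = -0.01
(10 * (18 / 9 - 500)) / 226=-2490 / 113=-22.04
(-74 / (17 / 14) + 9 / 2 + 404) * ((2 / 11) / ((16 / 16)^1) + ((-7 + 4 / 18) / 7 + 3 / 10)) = -4426123 / 26180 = -169.07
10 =10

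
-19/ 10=-1.90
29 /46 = 0.63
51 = 51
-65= -65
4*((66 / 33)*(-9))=-72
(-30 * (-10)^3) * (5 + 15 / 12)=187500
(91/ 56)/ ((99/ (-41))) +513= 512.33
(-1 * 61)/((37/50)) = -3050/37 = -82.43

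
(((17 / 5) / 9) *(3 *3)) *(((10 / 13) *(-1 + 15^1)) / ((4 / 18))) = 2142 / 13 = 164.77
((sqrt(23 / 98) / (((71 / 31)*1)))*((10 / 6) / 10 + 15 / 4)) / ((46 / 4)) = 1457*sqrt(46) / 137172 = 0.07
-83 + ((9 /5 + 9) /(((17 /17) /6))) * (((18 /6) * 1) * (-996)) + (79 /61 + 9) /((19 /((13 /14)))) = -7857639141 /40565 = -193704.90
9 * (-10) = -90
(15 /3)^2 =25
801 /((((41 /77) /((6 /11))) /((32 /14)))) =1875.51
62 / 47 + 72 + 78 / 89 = 310360 / 4183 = 74.20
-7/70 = -1/10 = -0.10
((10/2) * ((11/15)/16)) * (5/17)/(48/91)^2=455455/1880064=0.24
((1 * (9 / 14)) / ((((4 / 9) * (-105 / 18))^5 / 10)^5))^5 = -4916805934176960357500698246628457220923374136635446571844895448082706616718815876120689786995423007352054922010809318916550911722532215638037453616121092500492217652798245412869655043 / 23328949348058551391873702849703169582811353324987247534408453423754553105837359674586598571040970236465537039680000000000000000000000000000000000000000000000000000000000000000000000000000000000000000000000000000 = -0.00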